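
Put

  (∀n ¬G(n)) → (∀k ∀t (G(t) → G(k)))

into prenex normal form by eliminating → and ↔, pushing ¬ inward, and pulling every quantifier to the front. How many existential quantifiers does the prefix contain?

Eliminate → and ↔ using ¬ and ∨.
  ¬(∀n ¬G(n)) ∨ (∀k ∀t (¬G(t) ∨ G(k)))
Drive negations inward (¬∀x A ≡ ∃x ¬A, ¬∃x A ≡ ∀x ¬A, De Morgan for ∧/∨):
  (∃n G(n)) ∨ (∀k ∀t (¬G(t) ∨ G(k)))
Finally move all quantifiers to the prefix:
  ∃n ∀k ∀t (G(n) ∨ ¬G(t) ∨ G(k))
The prefix is ∃n ∀k ∀t: 2 universal, 1 existential.

1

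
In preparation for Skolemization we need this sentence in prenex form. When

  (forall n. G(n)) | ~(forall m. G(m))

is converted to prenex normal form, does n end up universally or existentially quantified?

universal

Push ¬ through the quantifiers and connectives to reach negation normal form:
  (forall n. G(n)) | (exists m. ~G(m))
All bound variables are already distinct, so no renaming is needed.
Extract every quantifier outward, since the variables are now distinct and don't occur free across branches:
  forall n. exists m. (G(n) | ~G(m))
The quantifier forall n sits under an even number of negations, so it remains universal.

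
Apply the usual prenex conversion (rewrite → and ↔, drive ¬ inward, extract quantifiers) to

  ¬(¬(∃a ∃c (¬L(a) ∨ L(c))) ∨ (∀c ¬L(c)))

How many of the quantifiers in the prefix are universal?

0

Push ¬ through the quantifiers and connectives to reach negation normal form:
  (∃a ∃c (¬L(a) ∨ L(c))) ∧ (∃c L(c))
Standardize variables apart so no two quantifiers bind the same name: c↦v.
  (∃a ∃c (¬L(a) ∨ L(c))) ∧ (∃v L(v))
Finally move all quantifiers to the prefix:
  ∃a ∃c ∃v ((¬L(a) ∨ L(c)) ∧ L(v))
The prefix is ∃a ∃c ∃v: 0 universal, 3 existential.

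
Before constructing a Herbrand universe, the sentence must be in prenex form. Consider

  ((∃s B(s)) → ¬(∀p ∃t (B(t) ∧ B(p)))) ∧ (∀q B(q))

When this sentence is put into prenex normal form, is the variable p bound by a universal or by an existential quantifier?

Eliminate → and ↔ using ¬ and ∨.
  (¬(∃s B(s)) ∨ ¬(∀p ∃t (B(t) ∧ B(p)))) ∧ (∀q B(q))
Move each ¬ inward, flipping quantifiers it crosses:
  ((∀s ¬B(s)) ∨ (∃p ∀t (¬B(t) ∨ ¬B(p)))) ∧ (∀q B(q))
Extract every quantifier outward, since the variables are now distinct and don't occur free across branches:
  ∀s ∃p ∀t ∀q ((¬B(s) ∨ ¬B(t) ∨ ¬B(p)) ∧ B(q))
The quantifier ∀p sits under an odd number of negations (counting the antecedent side of each →), so it flips to ∃p.

existential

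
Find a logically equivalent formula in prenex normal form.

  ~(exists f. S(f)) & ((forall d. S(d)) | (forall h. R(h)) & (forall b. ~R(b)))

Drive negations inward (¬∀x A ≡ ∃x ¬A, ¬∃x A ≡ ∀x ¬A, De Morgan for ∧/∨):
  (forall f. ~S(f)) & ((forall d. S(d)) | (forall h. R(h)) & (forall b. ~R(b)))
All bound variables are already distinct, so no renaming is needed.
Finally move all quantifiers to the prefix:
  forall f. forall d. forall h. forall b. (~S(f) & (S(d) | R(h) & ~R(b)))

forall f. forall d. forall h. forall b. (~S(f) & (S(d) | R(h) & ~R(b)))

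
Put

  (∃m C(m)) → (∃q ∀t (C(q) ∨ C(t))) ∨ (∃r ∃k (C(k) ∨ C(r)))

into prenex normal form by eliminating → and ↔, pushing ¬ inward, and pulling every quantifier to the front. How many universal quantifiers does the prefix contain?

2

First replace A → B with ¬A ∨ B.
  ¬(∃m C(m)) ∨ (∃q ∀t (C(q) ∨ C(t))) ∨ (∃r ∃k (C(k) ∨ C(r)))
Move each ¬ inward, flipping quantifiers it crosses:
  (∀m ¬C(m)) ∨ (∃q ∀t (C(q) ∨ C(t))) ∨ (∃r ∃k (C(k) ∨ C(r)))
Pull the quantifiers to the front (each side's bound variable is not free in the other side):
  ∀m ∃q ∀t ∃r ∃k (¬C(m) ∨ C(q) ∨ C(t) ∨ C(k) ∨ C(r))
The prefix is ∀m ∃q ∀t ∃r ∃k: 2 universal, 3 existential.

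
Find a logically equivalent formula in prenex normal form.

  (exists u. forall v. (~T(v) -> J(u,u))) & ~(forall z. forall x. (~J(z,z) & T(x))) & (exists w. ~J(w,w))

First replace A → B with ¬A ∨ B.
  (exists u. forall v. (~~T(v) | J(u,u))) & ~(forall z. forall x. (~J(z,z) & T(x))) & (exists w. ~J(w,w))
Push ¬ through the quantifiers and connectives to reach negation normal form:
  (exists u. forall v. (T(v) | J(u,u))) & (exists z. exists x. (J(z,z) | ~T(x))) & (exists w. ~J(w,w))
Pull the quantifiers to the front (each side's bound variable is not free in the other side):
  exists u. forall v. exists z. exists x. exists w. ((T(v) | J(u,u)) & (J(z,z) | ~T(x)) & ~J(w,w))

exists u. forall v. exists z. exists x. exists w. ((T(v) | J(u,u)) & (J(z,z) | ~T(x)) & ~J(w,w))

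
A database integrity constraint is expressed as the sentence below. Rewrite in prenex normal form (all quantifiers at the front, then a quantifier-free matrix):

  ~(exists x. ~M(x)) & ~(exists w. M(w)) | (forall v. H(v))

forall x. forall w. forall v. (M(x) & ~M(w) | H(v))

Drive negations inward (¬∀x A ≡ ∃x ¬A, ¬∃x A ≡ ∀x ¬A, De Morgan for ∧/∨):
  (forall x. M(x)) & (forall w. ~M(w)) | (forall v. H(v))
All bound variables are already distinct, so no renaming is needed.
Pull the quantifiers to the front (each side's bound variable is not free in the other side):
  forall x. forall w. forall v. (M(x) & ~M(w) | H(v))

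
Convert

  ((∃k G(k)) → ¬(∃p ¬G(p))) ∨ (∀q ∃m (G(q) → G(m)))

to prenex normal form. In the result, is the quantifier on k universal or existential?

Eliminate → and ↔ using ¬ and ∨.
  ¬(∃k G(k)) ∨ ¬(∃p ¬G(p)) ∨ (∀q ∃m (¬G(q) ∨ G(m)))
Move each ¬ inward, flipping quantifiers it crosses:
  (∀k ¬G(k)) ∨ (∀p G(p)) ∨ (∀q ∃m (¬G(q) ∨ G(m)))
All bound variables are already distinct, so no renaming is needed.
Pull the quantifiers to the front (each side's bound variable is not free in the other side):
  ∀k ∀p ∀q ∃m (¬G(k) ∨ G(p) ∨ ¬G(q) ∨ G(m))
The quantifier ∃k sits under an odd number of negations (counting the antecedent side of each →), so it flips to ∀k.

universal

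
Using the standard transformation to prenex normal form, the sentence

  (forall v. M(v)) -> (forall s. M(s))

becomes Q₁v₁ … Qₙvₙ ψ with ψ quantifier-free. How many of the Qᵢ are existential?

First replace A → B with ¬A ∨ B.
  ~(forall v. M(v)) | (forall s. M(s))
Drive negations inward (¬∀x A ≡ ∃x ¬A, ¬∃x A ≡ ∀x ¬A, De Morgan for ∧/∨):
  (exists v. ~M(v)) | (forall s. M(s))
Finally move all quantifiers to the prefix:
  exists v. forall s. (~M(v) | M(s))
The prefix is exists v forall s: 1 universal, 1 existential.

1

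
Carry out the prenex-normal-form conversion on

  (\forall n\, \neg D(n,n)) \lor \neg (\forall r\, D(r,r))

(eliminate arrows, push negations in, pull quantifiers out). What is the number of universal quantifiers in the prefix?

1

Drive negations inward (¬∀x A ≡ ∃x ¬A, ¬∃x A ≡ ∀x ¬A, De Morgan for ∧/∨):
  (\forall n\, \neg D(n,n)) \lor (\exists r\, \neg D(r,r))
Pull the quantifiers to the front (each side's bound variable is not free in the other side):
  \forall n\, \exists r\, (\neg D(n,n) \lor \neg D(r,r))
The prefix is \forall n \exists r: 1 universal, 1 existential.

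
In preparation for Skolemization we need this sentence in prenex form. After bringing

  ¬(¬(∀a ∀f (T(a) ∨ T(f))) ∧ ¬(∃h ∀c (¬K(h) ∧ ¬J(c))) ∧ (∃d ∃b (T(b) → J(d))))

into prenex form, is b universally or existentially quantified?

universal

First replace A → B with ¬A ∨ B.
  ¬(¬(∀a ∀f (T(a) ∨ T(f))) ∧ ¬(∃h ∀c (¬K(h) ∧ ¬J(c))) ∧ (∃d ∃b (¬T(b) ∨ J(d))))
Drive negations inward (¬∀x A ≡ ∃x ¬A, ¬∃x A ≡ ∀x ¬A, De Morgan for ∧/∨):
  (∀a ∀f (T(a) ∨ T(f))) ∨ (∃h ∀c (¬K(h) ∧ ¬J(c))) ∨ (∀d ∀b (T(b) ∧ ¬J(d)))
Pull the quantifiers to the front (each side's bound variable is not free in the other side):
  ∀a ∀f ∃h ∀c ∀d ∀b (T(a) ∨ T(f) ∨ ¬K(h) ∧ ¬J(c) ∨ T(b) ∧ ¬J(d))
The quantifier ∃b sits under an odd number of negations (counting the antecedent side of each →), so it flips to ∀b.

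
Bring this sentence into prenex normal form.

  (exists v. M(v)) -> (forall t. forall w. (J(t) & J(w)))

Eliminate → and ↔ using ¬ and ∨.
  ~(exists v. M(v)) | (forall t. forall w. (J(t) & J(w)))
Drive negations inward (¬∀x A ≡ ∃x ¬A, ¬∃x A ≡ ∀x ¬A, De Morgan for ∧/∨):
  (forall v. ~M(v)) | (forall t. forall w. (J(t) & J(w)))
All bound variables are already distinct, so no renaming is needed.
Pull the quantifiers to the front (each side's bound variable is not free in the other side):
  forall v. forall t. forall w. (~M(v) | J(t) & J(w))

forall v. forall t. forall w. (~M(v) | J(t) & J(w))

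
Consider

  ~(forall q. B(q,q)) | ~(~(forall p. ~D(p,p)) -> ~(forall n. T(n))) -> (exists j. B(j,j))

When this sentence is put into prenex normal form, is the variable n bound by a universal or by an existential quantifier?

Eliminate → and ↔ using ¬ and ∨.
  ~(~(forall q. B(q,q)) | ~(~~(forall p. ~D(p,p)) | ~(forall n. T(n)))) | (exists j. B(j,j))
Push ¬ through the quantifiers and connectives to reach negation normal form:
  (forall q. B(q,q)) & ((forall p. ~D(p,p)) | (exists n. ~T(n))) | (exists j. B(j,j))
All bound variables are already distinct, so no renaming is needed.
Pull the quantifiers to the front (each side's bound variable is not free in the other side):
  forall q. forall p. exists n. exists j. (B(q,q) & (~D(p,p) | ~T(n)) | B(j,j))
The quantifier forall n sits under an odd number of negations (counting the antecedent side of each →), so it flips to exists n.

existential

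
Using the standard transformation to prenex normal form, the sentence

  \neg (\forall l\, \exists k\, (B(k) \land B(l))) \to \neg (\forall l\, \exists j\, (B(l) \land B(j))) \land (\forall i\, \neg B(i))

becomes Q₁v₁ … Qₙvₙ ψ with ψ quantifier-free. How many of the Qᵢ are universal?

Eliminate → and ↔ using ¬ and ∨.
  \neg \neg (\forall l\, \exists k\, (B(k) \land B(l))) \lor \neg (\forall l\, \exists j\, (B(l) \land B(j))) \land (\forall i\, \neg B(i))
Move each ¬ inward, flipping quantifiers it crosses:
  (\forall l\, \exists k\, (B(k) \land B(l))) \lor (\exists l\, \forall j\, (\neg B(l) \lor \neg B(j))) \land (\forall i\, \neg B(i))
Rename bound variables to avoid capture: l↦w1.
  (\forall l\, \exists k\, (B(k) \land B(l))) \lor (\exists w1\, \forall j\, (\neg B(w1) \lor \neg B(j))) \land (\forall i\, \neg B(i))
Pull the quantifiers to the front (each side's bound variable is not free in the other side):
  \forall l\, \exists k\, \exists w1\, \forall j\, \forall i\, (B(k) \land B(l) \lor (\neg B(w1) \lor \neg B(j)) \land \neg B(i))
The prefix is \forall l \exists k \exists w1 \forall j \forall i: 3 universal, 2 existential.

3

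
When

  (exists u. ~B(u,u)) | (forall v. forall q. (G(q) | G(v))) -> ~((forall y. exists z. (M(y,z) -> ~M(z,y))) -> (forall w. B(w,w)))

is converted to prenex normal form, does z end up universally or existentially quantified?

Rewrite implications/biconditionals: A → B as ¬A ∨ B.
  ~((exists u. ~B(u,u)) | (forall v. forall q. (G(q) | G(v)))) | ~(~(forall y. exists z. (~M(y,z) | ~M(z,y))) | (forall w. B(w,w)))
Push ¬ through the quantifiers and connectives to reach negation normal form:
  (forall u. B(u,u)) & (exists v. exists q. (~G(q) & ~G(v))) | (forall y. exists z. (~M(y,z) | ~M(z,y))) & (exists w. ~B(w,w))
All bound variables are already distinct, so no renaming is needed.
Pull the quantifiers to the front (each side's bound variable is not free in the other side):
  forall u. exists v. exists q. forall y. exists z. exists w. (B(u,u) & ~G(q) & ~G(v) | (~M(y,z) | ~M(z,y)) & ~B(w,w))
The quantifier exists z sits under an even number of negations (counting the antecedent side of each →), so it remains existential.

existential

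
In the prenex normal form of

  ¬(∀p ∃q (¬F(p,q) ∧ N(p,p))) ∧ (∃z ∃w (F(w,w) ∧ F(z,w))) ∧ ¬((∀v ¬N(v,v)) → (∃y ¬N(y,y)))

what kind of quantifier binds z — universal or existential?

existential

First replace A → B with ¬A ∨ B.
  ¬(∀p ∃q (¬F(p,q) ∧ N(p,p))) ∧ (∃z ∃w (F(w,w) ∧ F(z,w))) ∧ ¬(¬(∀v ¬N(v,v)) ∨ (∃y ¬N(y,y)))
Drive negations inward (¬∀x A ≡ ∃x ¬A, ¬∃x A ≡ ∀x ¬A, De Morgan for ∧/∨):
  (∃p ∀q (F(p,q) ∨ ¬N(p,p))) ∧ (∃z ∃w (F(w,w) ∧ F(z,w))) ∧ (∀v ¬N(v,v)) ∧ (∀y N(y,y))
Pull the quantifiers to the front (each side's bound variable is not free in the other side):
  ∃p ∀q ∃z ∃w ∀v ∀y ((F(p,q) ∨ ¬N(p,p)) ∧ F(w,w) ∧ F(z,w) ∧ ¬N(v,v) ∧ N(y,y))
The quantifier ∃z sits under an even number of negations (counting the antecedent side of each →), so it remains existential.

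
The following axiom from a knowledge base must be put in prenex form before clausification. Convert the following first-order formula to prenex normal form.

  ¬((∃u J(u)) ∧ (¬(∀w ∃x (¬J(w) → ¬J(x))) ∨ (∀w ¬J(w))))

∀u ∀w ∃x ∃q (¬J(u) ∨ (J(w) ∨ ¬J(x)) ∧ J(q))

Eliminate → and ↔ using ¬ and ∨.
  ¬((∃u J(u)) ∧ (¬(∀w ∃x (¬¬J(w) ∨ ¬J(x))) ∨ (∀w ¬J(w))))
Move each ¬ inward, flipping quantifiers it crosses:
  (∀u ¬J(u)) ∨ (∀w ∃x (J(w) ∨ ¬J(x))) ∧ (∃w J(w))
Standardize variables apart so no two quantifiers bind the same name: w↦q.
  (∀u ¬J(u)) ∨ (∀w ∃x (J(w) ∨ ¬J(x))) ∧ (∃q J(q))
Finally move all quantifiers to the prefix:
  ∀u ∀w ∃x ∃q (¬J(u) ∨ (J(w) ∨ ¬J(x)) ∧ J(q))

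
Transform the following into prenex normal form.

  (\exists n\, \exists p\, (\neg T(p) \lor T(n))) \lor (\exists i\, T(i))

\exists n\, \exists p\, \exists i\, (\neg T(p) \lor T(n) \lor T(i))

Pull the quantifiers to the front (each side's bound variable is not free in the other side):
  \exists n\, \exists p\, \exists i\, (\neg T(p) \lor T(n) \lor T(i))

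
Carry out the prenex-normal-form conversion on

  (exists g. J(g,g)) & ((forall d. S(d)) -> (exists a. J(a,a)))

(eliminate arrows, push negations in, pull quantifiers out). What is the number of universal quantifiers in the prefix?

0

First replace A → B with ¬A ∨ B.
  (exists g. J(g,g)) & (~(forall d. S(d)) | (exists a. J(a,a)))
Push ¬ through the quantifiers and connectives to reach negation normal form:
  (exists g. J(g,g)) & ((exists d. ~S(d)) | (exists a. J(a,a)))
Extract every quantifier outward, since the variables are now distinct and don't occur free across branches:
  exists g. exists d. exists a. (J(g,g) & (~S(d) | J(a,a)))
The prefix is exists g exists d exists a: 0 universal, 3 existential.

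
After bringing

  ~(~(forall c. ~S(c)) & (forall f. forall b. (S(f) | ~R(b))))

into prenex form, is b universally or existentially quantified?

existential

Push ¬ through the quantifiers and connectives to reach negation normal form:
  (forall c. ~S(c)) | (exists f. exists b. (~S(f) & R(b)))
All bound variables are already distinct, so no renaming is needed.
Finally move all quantifiers to the prefix:
  forall c. exists f. exists b. (~S(c) | ~S(f) & R(b))
The quantifier forall b sits under an odd number of negations, so it flips to exists b.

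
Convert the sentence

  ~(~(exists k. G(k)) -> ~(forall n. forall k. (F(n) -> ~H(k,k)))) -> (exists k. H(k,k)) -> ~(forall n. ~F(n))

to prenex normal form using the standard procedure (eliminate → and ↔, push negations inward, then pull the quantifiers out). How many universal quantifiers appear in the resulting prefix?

1

First replace A → B with ¬A ∨ B.
  ~~(~~(exists k. G(k)) | ~(forall n. forall k. (~F(n) | ~H(k,k)))) | ~(exists k. H(k,k)) | ~(forall n. ~F(n))
Push ¬ through the quantifiers and connectives to reach negation normal form:
  (exists k. G(k)) | (exists n. exists k. (F(n) & H(k,k))) | (forall k. ~H(k,k)) | (exists n. F(n))
Give each quantifier a distinct variable: k↦c, k↦w1, n↦p.
  (exists k. G(k)) | (exists n. exists c. (F(n) & H(c,c))) | (forall w1. ~H(w1,w1)) | (exists p. F(p))
Pull the quantifiers to the front (each side's bound variable is not free in the other side):
  exists k. exists n. exists c. forall w1. exists p. (G(k) | F(n) & H(c,c) | ~H(w1,w1) | F(p))
The prefix is exists k exists n exists c forall w1 exists p: 1 universal, 4 existential.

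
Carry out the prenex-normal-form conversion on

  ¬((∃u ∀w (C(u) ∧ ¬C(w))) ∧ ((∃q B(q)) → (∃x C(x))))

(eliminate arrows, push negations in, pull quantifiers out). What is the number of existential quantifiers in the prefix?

2

Eliminate → and ↔ using ¬ and ∨.
  ¬((∃u ∀w (C(u) ∧ ¬C(w))) ∧ (¬(∃q B(q)) ∨ (∃x C(x))))
Drive negations inward (¬∀x A ≡ ∃x ¬A, ¬∃x A ≡ ∀x ¬A, De Morgan for ∧/∨):
  (∀u ∃w (¬C(u) ∨ C(w))) ∨ (∃q B(q)) ∧ (∀x ¬C(x))
All bound variables are already distinct, so no renaming is needed.
Pull the quantifiers to the front (each side's bound variable is not free in the other side):
  ∀u ∃w ∃q ∀x (¬C(u) ∨ C(w) ∨ B(q) ∧ ¬C(x))
The prefix is ∀u ∃w ∃q ∀x: 2 universal, 2 existential.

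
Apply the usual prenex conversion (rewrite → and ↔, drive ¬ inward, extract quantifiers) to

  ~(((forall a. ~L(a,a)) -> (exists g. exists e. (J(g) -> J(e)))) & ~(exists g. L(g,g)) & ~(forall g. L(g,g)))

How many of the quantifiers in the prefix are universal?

First replace A → B with ¬A ∨ B.
  ~((~(forall a. ~L(a,a)) | (exists g. exists e. (~J(g) | J(e)))) & ~(exists g. L(g,g)) & ~(forall g. L(g,g)))
Drive negations inward (¬∀x A ≡ ∃x ¬A, ¬∃x A ≡ ∀x ¬A, De Morgan for ∧/∨):
  (forall a. ~L(a,a)) & (forall g. forall e. (J(g) & ~J(e))) | (exists g. L(g,g)) | (forall g. L(g,g))
Give each quantifier a distinct variable: g↦z, g↦v1.
  (forall a. ~L(a,a)) & (forall g. forall e. (J(g) & ~J(e))) | (exists z. L(z,z)) | (forall v1. L(v1,v1))
Pull the quantifiers to the front (each side's bound variable is not free in the other side):
  forall a. forall g. forall e. exists z. forall v1. (~L(a,a) & J(g) & ~J(e) | L(z,z) | L(v1,v1))
The prefix is forall a forall g forall e exists z forall v1: 4 universal, 1 existential.

4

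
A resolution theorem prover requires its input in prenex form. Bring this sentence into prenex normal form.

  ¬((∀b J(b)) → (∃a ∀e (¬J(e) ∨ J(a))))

∀b ∀a ∃e (J(b) ∧ J(e) ∧ ¬J(a))

First replace A → B with ¬A ∨ B.
  ¬(¬(∀b J(b)) ∨ (∃a ∀e (¬J(e) ∨ J(a))))
Drive negations inward (¬∀x A ≡ ∃x ¬A, ¬∃x A ≡ ∀x ¬A, De Morgan for ∧/∨):
  (∀b J(b)) ∧ (∀a ∃e (J(e) ∧ ¬J(a)))
Finally move all quantifiers to the prefix:
  ∀b ∀a ∃e (J(b) ∧ J(e) ∧ ¬J(a))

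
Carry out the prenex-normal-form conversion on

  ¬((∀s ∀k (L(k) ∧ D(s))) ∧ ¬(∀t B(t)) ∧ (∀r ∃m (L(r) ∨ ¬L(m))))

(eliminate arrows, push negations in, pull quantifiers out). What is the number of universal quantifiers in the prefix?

Push ¬ through the quantifiers and connectives to reach negation normal form:
  (∃s ∃k (¬L(k) ∨ ¬D(s))) ∨ (∀t B(t)) ∨ (∃r ∀m (¬L(r) ∧ L(m)))
Finally move all quantifiers to the prefix:
  ∃s ∃k ∀t ∃r ∀m (¬L(k) ∨ ¬D(s) ∨ B(t) ∨ ¬L(r) ∧ L(m))
The prefix is ∃s ∃k ∀t ∃r ∀m: 2 universal, 3 existential.

2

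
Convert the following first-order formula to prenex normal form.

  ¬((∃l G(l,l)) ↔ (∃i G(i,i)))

∃l ∀i ∃r ∀z1 (G(l,l) ∧ ¬G(i,i) ∨ G(r,r) ∧ ¬G(z1,z1))

First replace A → B with ¬A ∨ B; A ↔ B as (¬A ∨ B) ∧ (¬B ∨ A).
  ¬((¬(∃l G(l,l)) ∨ (∃i G(i,i))) ∧ (¬(∃i G(i,i)) ∨ (∃l G(l,l))))
Push ¬ through the quantifiers and connectives to reach negation normal form:
  (∃l G(l,l)) ∧ (∀i ¬G(i,i)) ∨ (∃i G(i,i)) ∧ (∀l ¬G(l,l))
Give each quantifier a distinct variable: i↦r, l↦z1.
  (∃l G(l,l)) ∧ (∀i ¬G(i,i)) ∨ (∃r G(r,r)) ∧ (∀z1 ¬G(z1,z1))
Pull the quantifiers to the front (each side's bound variable is not free in the other side):
  ∃l ∀i ∃r ∀z1 (G(l,l) ∧ ¬G(i,i) ∨ G(r,r) ∧ ¬G(z1,z1))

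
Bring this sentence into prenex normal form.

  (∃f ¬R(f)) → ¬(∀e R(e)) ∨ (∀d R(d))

First replace A → B with ¬A ∨ B.
  ¬(∃f ¬R(f)) ∨ ¬(∀e R(e)) ∨ (∀d R(d))
Push ¬ through the quantifiers and connectives to reach negation normal form:
  (∀f R(f)) ∨ (∃e ¬R(e)) ∨ (∀d R(d))
Extract every quantifier outward, since the variables are now distinct and don't occur free across branches:
  ∀f ∃e ∀d (R(f) ∨ ¬R(e) ∨ R(d))

∀f ∃e ∀d (R(f) ∨ ¬R(e) ∨ R(d))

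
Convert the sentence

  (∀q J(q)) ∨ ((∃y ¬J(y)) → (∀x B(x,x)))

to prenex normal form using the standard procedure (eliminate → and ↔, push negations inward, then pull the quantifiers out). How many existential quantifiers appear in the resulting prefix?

Eliminate → and ↔ using ¬ and ∨.
  (∀q J(q)) ∨ ¬(∃y ¬J(y)) ∨ (∀x B(x,x))
Drive negations inward (¬∀x A ≡ ∃x ¬A, ¬∃x A ≡ ∀x ¬A, De Morgan for ∧/∨):
  (∀q J(q)) ∨ (∀y J(y)) ∨ (∀x B(x,x))
All bound variables are already distinct, so no renaming is needed.
Extract every quantifier outward, since the variables are now distinct and don't occur free across branches:
  ∀q ∀y ∀x (J(q) ∨ J(y) ∨ B(x,x))
The prefix is ∀q ∀y ∀x: 3 universal, 0 existential.

0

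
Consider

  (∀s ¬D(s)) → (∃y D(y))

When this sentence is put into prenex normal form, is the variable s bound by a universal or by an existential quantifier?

existential

Eliminate → and ↔ using ¬ and ∨.
  ¬(∀s ¬D(s)) ∨ (∃y D(y))
Move each ¬ inward, flipping quantifiers it crosses:
  (∃s D(s)) ∨ (∃y D(y))
Pull the quantifiers to the front (each side's bound variable is not free in the other side):
  ∃s ∃y (D(s) ∨ D(y))
The quantifier ∀s sits under an odd number of negations (counting the antecedent side of each →), so it flips to ∃s.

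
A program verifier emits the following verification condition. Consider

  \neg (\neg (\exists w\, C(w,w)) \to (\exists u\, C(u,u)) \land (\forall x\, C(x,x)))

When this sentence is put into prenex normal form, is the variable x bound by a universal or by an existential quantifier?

existential

Rewrite implications/biconditionals: A → B as ¬A ∨ B.
  \neg (\neg \neg (\exists w\, C(w,w)) \lor (\exists u\, C(u,u)) \land (\forall x\, C(x,x)))
Move each ¬ inward, flipping quantifiers it crosses:
  (\forall w\, \neg C(w,w)) \land ((\forall u\, \neg C(u,u)) \lor (\exists x\, \neg C(x,x)))
All bound variables are already distinct, so no renaming is needed.
Finally move all quantifiers to the prefix:
  \forall w\, \forall u\, \exists x\, (\neg C(w,w) \land (\neg C(u,u) \lor \neg C(x,x)))
The quantifier \forall x sits under an odd number of negations (counting the antecedent side of each →), so it flips to \exists x.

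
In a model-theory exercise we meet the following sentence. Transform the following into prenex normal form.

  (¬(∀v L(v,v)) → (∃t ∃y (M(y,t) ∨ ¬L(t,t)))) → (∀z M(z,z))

Eliminate → and ↔ using ¬ and ∨.
  ¬(¬¬(∀v L(v,v)) ∨ (∃t ∃y (M(y,t) ∨ ¬L(t,t)))) ∨ (∀z M(z,z))
Drive negations inward (¬∀x A ≡ ∃x ¬A, ¬∃x A ≡ ∀x ¬A, De Morgan for ∧/∨):
  (∃v ¬L(v,v)) ∧ (∀t ∀y (¬M(y,t) ∧ L(t,t))) ∨ (∀z M(z,z))
All bound variables are already distinct, so no renaming is needed.
Finally move all quantifiers to the prefix:
  ∃v ∀t ∀y ∀z (¬L(v,v) ∧ ¬M(y,t) ∧ L(t,t) ∨ M(z,z))

∃v ∀t ∀y ∀z (¬L(v,v) ∧ ¬M(y,t) ∧ L(t,t) ∨ M(z,z))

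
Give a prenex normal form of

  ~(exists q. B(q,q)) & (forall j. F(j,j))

forall q. forall j. (~B(q,q) & F(j,j))

Drive negations inward (¬∀x A ≡ ∃x ¬A, ¬∃x A ≡ ∀x ¬A, De Morgan for ∧/∨):
  (forall q. ~B(q,q)) & (forall j. F(j,j))
Extract every quantifier outward, since the variables are now distinct and don't occur free across branches:
  forall q. forall j. (~B(q,q) & F(j,j))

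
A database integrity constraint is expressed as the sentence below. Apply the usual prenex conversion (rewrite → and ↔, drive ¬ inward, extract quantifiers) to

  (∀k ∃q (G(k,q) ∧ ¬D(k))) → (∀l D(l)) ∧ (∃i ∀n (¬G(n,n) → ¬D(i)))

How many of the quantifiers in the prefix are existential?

2

First replace A → B with ¬A ∨ B.
  ¬(∀k ∃q (G(k,q) ∧ ¬D(k))) ∨ (∀l D(l)) ∧ (∃i ∀n (¬¬G(n,n) ∨ ¬D(i)))
Move each ¬ inward, flipping quantifiers it crosses:
  (∃k ∀q (¬G(k,q) ∨ D(k))) ∨ (∀l D(l)) ∧ (∃i ∀n (G(n,n) ∨ ¬D(i)))
Pull the quantifiers to the front (each side's bound variable is not free in the other side):
  ∃k ∀q ∀l ∃i ∀n (¬G(k,q) ∨ D(k) ∨ D(l) ∧ (G(n,n) ∨ ¬D(i)))
The prefix is ∃k ∀q ∀l ∃i ∀n: 3 universal, 2 existential.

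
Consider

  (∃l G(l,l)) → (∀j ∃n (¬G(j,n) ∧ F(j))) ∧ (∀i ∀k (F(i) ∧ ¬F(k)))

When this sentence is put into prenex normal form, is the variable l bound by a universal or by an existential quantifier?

Eliminate → and ↔ using ¬ and ∨.
  ¬(∃l G(l,l)) ∨ (∀j ∃n (¬G(j,n) ∧ F(j))) ∧ (∀i ∀k (F(i) ∧ ¬F(k)))
Drive negations inward (¬∀x A ≡ ∃x ¬A, ¬∃x A ≡ ∀x ¬A, De Morgan for ∧/∨):
  (∀l ¬G(l,l)) ∨ (∀j ∃n (¬G(j,n) ∧ F(j))) ∧ (∀i ∀k (F(i) ∧ ¬F(k)))
All bound variables are already distinct, so no renaming is needed.
Pull the quantifiers to the front (each side's bound variable is not free in the other side):
  ∀l ∀j ∃n ∀i ∀k (¬G(l,l) ∨ ¬G(j,n) ∧ F(j) ∧ F(i) ∧ ¬F(k))
The quantifier ∃l sits under an odd number of negations (counting the antecedent side of each →), so it flips to ∀l.

universal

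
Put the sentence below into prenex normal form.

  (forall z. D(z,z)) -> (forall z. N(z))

First replace A → B with ¬A ∨ B.
  ~(forall z. D(z,z)) | (forall z. N(z))
Drive negations inward (¬∀x A ≡ ∃x ¬A, ¬∃x A ≡ ∀x ¬A, De Morgan for ∧/∨):
  (exists z. ~D(z,z)) | (forall z. N(z))
Standardize variables apart so no two quantifiers bind the same name: z↦s.
  (exists z. ~D(z,z)) | (forall s. N(s))
Pull the quantifiers to the front (each side's bound variable is not free in the other side):
  exists z. forall s. (~D(z,z) | N(s))

exists z. forall s. (~D(z,z) | N(s))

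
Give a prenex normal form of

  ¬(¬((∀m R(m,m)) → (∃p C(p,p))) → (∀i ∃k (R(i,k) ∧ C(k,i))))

Rewrite implications/biconditionals: A → B as ¬A ∨ B.
  ¬(¬¬(¬(∀m R(m,m)) ∨ (∃p C(p,p))) ∨ (∀i ∃k (R(i,k) ∧ C(k,i))))
Move each ¬ inward, flipping quantifiers it crosses:
  (∀m R(m,m)) ∧ (∀p ¬C(p,p)) ∧ (∃i ∀k (¬R(i,k) ∨ ¬C(k,i)))
Pull the quantifiers to the front (each side's bound variable is not free in the other side):
  ∀m ∀p ∃i ∀k (R(m,m) ∧ ¬C(p,p) ∧ (¬R(i,k) ∨ ¬C(k,i)))

∀m ∀p ∃i ∀k (R(m,m) ∧ ¬C(p,p) ∧ (¬R(i,k) ∨ ¬C(k,i)))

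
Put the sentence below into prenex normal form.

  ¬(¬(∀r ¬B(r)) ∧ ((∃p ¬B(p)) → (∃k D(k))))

∀r ∃p ∀k (¬B(r) ∨ ¬B(p) ∧ ¬D(k))

Rewrite implications/biconditionals: A → B as ¬A ∨ B.
  ¬(¬(∀r ¬B(r)) ∧ (¬(∃p ¬B(p)) ∨ (∃k D(k))))
Move each ¬ inward, flipping quantifiers it crosses:
  (∀r ¬B(r)) ∨ (∃p ¬B(p)) ∧ (∀k ¬D(k))
All bound variables are already distinct, so no renaming is needed.
Extract every quantifier outward, since the variables are now distinct and don't occur free across branches:
  ∀r ∃p ∀k (¬B(r) ∨ ¬B(p) ∧ ¬D(k))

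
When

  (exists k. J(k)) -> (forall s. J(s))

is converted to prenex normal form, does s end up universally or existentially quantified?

universal

Eliminate → and ↔ using ¬ and ∨.
  ~(exists k. J(k)) | (forall s. J(s))
Drive negations inward (¬∀x A ≡ ∃x ¬A, ¬∃x A ≡ ∀x ¬A, De Morgan for ∧/∨):
  (forall k. ~J(k)) | (forall s. J(s))
All bound variables are already distinct, so no renaming is needed.
Pull the quantifiers to the front (each side's bound variable is not free in the other side):
  forall k. forall s. (~J(k) | J(s))
The quantifier forall s sits under an even number of negations (counting the antecedent side of each →), so it remains universal.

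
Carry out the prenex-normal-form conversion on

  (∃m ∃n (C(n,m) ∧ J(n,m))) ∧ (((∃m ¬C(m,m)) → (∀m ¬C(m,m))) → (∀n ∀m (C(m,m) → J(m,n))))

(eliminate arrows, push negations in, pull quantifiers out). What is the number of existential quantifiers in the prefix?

First replace A → B with ¬A ∨ B.
  (∃m ∃n (C(n,m) ∧ J(n,m))) ∧ (¬(¬(∃m ¬C(m,m)) ∨ (∀m ¬C(m,m))) ∨ (∀n ∀m (¬C(m,m) ∨ J(m,n))))
Drive negations inward (¬∀x A ≡ ∃x ¬A, ¬∃x A ≡ ∀x ¬A, De Morgan for ∧/∨):
  (∃m ∃n (C(n,m) ∧ J(n,m))) ∧ ((∃m ¬C(m,m)) ∧ (∃m C(m,m)) ∨ (∀n ∀m (¬C(m,m) ∨ J(m,n))))
Give each quantifier a distinct variable: m↦s, m↦c, n↦w, m↦b.
  (∃m ∃n (C(n,m) ∧ J(n,m))) ∧ ((∃s ¬C(s,s)) ∧ (∃c C(c,c)) ∨ (∀w ∀b (¬C(b,b) ∨ J(b,w))))
Pull the quantifiers to the front (each side's bound variable is not free in the other side):
  ∃m ∃n ∃s ∃c ∀w ∀b (C(n,m) ∧ J(n,m) ∧ (¬C(s,s) ∧ C(c,c) ∨ ¬C(b,b) ∨ J(b,w)))
The prefix is ∃m ∃n ∃s ∃c ∀w ∀b: 2 universal, 4 existential.

4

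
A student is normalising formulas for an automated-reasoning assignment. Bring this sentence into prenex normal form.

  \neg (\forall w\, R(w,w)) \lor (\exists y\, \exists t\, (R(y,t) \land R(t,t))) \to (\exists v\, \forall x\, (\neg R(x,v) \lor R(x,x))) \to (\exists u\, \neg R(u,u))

First replace A → B with ¬A ∨ B.
  \neg (\neg (\forall w\, R(w,w)) \lor (\exists y\, \exists t\, (R(y,t) \land R(t,t)))) \lor \neg (\exists v\, \forall x\, (\neg R(x,v) \lor R(x,x))) \lor (\exists u\, \neg R(u,u))
Drive negations inward (¬∀x A ≡ ∃x ¬A, ¬∃x A ≡ ∀x ¬A, De Morgan for ∧/∨):
  (\forall w\, R(w,w)) \land (\forall y\, \forall t\, (\neg R(y,t) \lor \neg R(t,t))) \lor (\forall v\, \exists x\, (R(x,v) \land \neg R(x,x))) \lor (\exists u\, \neg R(u,u))
Finally move all quantifiers to the prefix:
  \forall w\, \forall y\, \forall t\, \forall v\, \exists x\, \exists u\, (R(w,w) \land (\neg R(y,t) \lor \neg R(t,t)) \lor R(x,v) \land \neg R(x,x) \lor \neg R(u,u))

\forall w\, \forall y\, \forall t\, \forall v\, \exists x\, \exists u\, (R(w,w) \land (\neg R(y,t) \lor \neg R(t,t)) \lor R(x,v) \land \neg R(x,x) \lor \neg R(u,u))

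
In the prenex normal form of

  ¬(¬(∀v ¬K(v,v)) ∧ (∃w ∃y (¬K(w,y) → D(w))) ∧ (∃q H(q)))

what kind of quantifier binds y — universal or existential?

universal

Eliminate → and ↔ using ¬ and ∨.
  ¬(¬(∀v ¬K(v,v)) ∧ (∃w ∃y (¬¬K(w,y) ∨ D(w))) ∧ (∃q H(q)))
Drive negations inward (¬∀x A ≡ ∃x ¬A, ¬∃x A ≡ ∀x ¬A, De Morgan for ∧/∨):
  (∀v ¬K(v,v)) ∨ (∀w ∀y (¬K(w,y) ∧ ¬D(w))) ∨ (∀q ¬H(q))
Extract every quantifier outward, since the variables are now distinct and don't occur free across branches:
  ∀v ∀w ∀y ∀q (¬K(v,v) ∨ ¬K(w,y) ∧ ¬D(w) ∨ ¬H(q))
The quantifier ∃y sits under an odd number of negations (counting the antecedent side of each →), so it flips to ∀y.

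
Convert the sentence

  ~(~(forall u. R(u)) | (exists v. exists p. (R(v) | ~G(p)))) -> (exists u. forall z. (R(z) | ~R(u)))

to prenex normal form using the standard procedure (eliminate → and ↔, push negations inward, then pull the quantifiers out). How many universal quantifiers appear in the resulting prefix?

1

First replace A → B with ¬A ∨ B.
  ~~(~(forall u. R(u)) | (exists v. exists p. (R(v) | ~G(p)))) | (exists u. forall z. (R(z) | ~R(u)))
Push ¬ through the quantifiers and connectives to reach negation normal form:
  (exists u. ~R(u)) | (exists v. exists p. (R(v) | ~G(p))) | (exists u. forall z. (R(z) | ~R(u)))
Rename bound variables to avoid capture: u↦w1.
  (exists u. ~R(u)) | (exists v. exists p. (R(v) | ~G(p))) | (exists w1. forall z. (R(z) | ~R(w1)))
Finally move all quantifiers to the prefix:
  exists u. exists v. exists p. exists w1. forall z. (~R(u) | R(v) | ~G(p) | R(z) | ~R(w1))
The prefix is exists u exists v exists p exists w1 forall z: 1 universal, 4 existential.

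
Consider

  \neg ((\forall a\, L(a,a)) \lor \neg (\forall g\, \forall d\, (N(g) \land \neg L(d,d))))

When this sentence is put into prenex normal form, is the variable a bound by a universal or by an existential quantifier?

Drive negations inward (¬∀x A ≡ ∃x ¬A, ¬∃x A ≡ ∀x ¬A, De Morgan for ∧/∨):
  (\exists a\, \neg L(a,a)) \land (\forall g\, \forall d\, (N(g) \land \neg L(d,d)))
All bound variables are already distinct, so no renaming is needed.
Extract every quantifier outward, since the variables are now distinct and don't occur free across branches:
  \exists a\, \forall g\, \forall d\, (\neg L(a,a) \land N(g) \land \neg L(d,d))
The quantifier \forall a sits under an odd number of negations, so it flips to \exists a.

existential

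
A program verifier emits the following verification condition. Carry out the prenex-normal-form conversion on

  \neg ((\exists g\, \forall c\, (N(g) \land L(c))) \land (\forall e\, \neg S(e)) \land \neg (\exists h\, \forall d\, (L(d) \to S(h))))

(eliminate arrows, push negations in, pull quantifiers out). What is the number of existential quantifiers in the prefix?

3

First replace A → B with ¬A ∨ B.
  \neg ((\exists g\, \forall c\, (N(g) \land L(c))) \land (\forall e\, \neg S(e)) \land \neg (\exists h\, \forall d\, (\neg L(d) \lor S(h))))
Drive negations inward (¬∀x A ≡ ∃x ¬A, ¬∃x A ≡ ∀x ¬A, De Morgan for ∧/∨):
  (\forall g\, \exists c\, (\neg N(g) \lor \neg L(c))) \lor (\exists e\, S(e)) \lor (\exists h\, \forall d\, (\neg L(d) \lor S(h)))
All bound variables are already distinct, so no renaming is needed.
Extract every quantifier outward, since the variables are now distinct and don't occur free across branches:
  \forall g\, \exists c\, \exists e\, \exists h\, \forall d\, (\neg N(g) \lor \neg L(c) \lor S(e) \lor \neg L(d) \lor S(h))
The prefix is \forall g \exists c \exists e \exists h \forall d: 2 universal, 3 existential.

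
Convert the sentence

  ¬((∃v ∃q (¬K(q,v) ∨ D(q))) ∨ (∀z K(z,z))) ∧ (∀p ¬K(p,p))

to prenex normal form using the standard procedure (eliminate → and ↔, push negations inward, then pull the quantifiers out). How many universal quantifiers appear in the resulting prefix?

Drive negations inward (¬∀x A ≡ ∃x ¬A, ¬∃x A ≡ ∀x ¬A, De Morgan for ∧/∨):
  (∀v ∀q (K(q,v) ∧ ¬D(q))) ∧ (∃z ¬K(z,z)) ∧ (∀p ¬K(p,p))
Extract every quantifier outward, since the variables are now distinct and don't occur free across branches:
  ∀v ∀q ∃z ∀p (K(q,v) ∧ ¬D(q) ∧ ¬K(z,z) ∧ ¬K(p,p))
The prefix is ∀v ∀q ∃z ∀p: 3 universal, 1 existential.

3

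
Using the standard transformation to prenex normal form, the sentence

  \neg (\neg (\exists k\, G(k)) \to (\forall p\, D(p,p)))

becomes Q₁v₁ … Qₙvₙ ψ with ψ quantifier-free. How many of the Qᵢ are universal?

First replace A → B with ¬A ∨ B.
  \neg (\neg \neg (\exists k\, G(k)) \lor (\forall p\, D(p,p)))
Push ¬ through the quantifiers and connectives to reach negation normal form:
  (\forall k\, \neg G(k)) \land (\exists p\, \neg D(p,p))
All bound variables are already distinct, so no renaming is needed.
Extract every quantifier outward, since the variables are now distinct and don't occur free across branches:
  \forall k\, \exists p\, (\neg G(k) \land \neg D(p,p))
The prefix is \forall k \exists p: 1 universal, 1 existential.

1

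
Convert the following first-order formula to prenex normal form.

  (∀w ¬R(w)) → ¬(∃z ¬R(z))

First replace A → B with ¬A ∨ B.
  ¬(∀w ¬R(w)) ∨ ¬(∃z ¬R(z))
Move each ¬ inward, flipping quantifiers it crosses:
  (∃w R(w)) ∨ (∀z R(z))
Pull the quantifiers to the front (each side's bound variable is not free in the other side):
  ∃w ∀z (R(w) ∨ R(z))

∃w ∀z (R(w) ∨ R(z))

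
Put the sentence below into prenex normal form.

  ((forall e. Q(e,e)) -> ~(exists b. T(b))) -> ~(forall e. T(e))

Rewrite implications/biconditionals: A → B as ¬A ∨ B.
  ~(~(forall e. Q(e,e)) | ~(exists b. T(b))) | ~(forall e. T(e))
Push ¬ through the quantifiers and connectives to reach negation normal form:
  (forall e. Q(e,e)) & (exists b. T(b)) | (exists e. ~T(e))
Rename bound variables to avoid capture: e↦x1.
  (forall e. Q(e,e)) & (exists b. T(b)) | (exists x1. ~T(x1))
Finally move all quantifiers to the prefix:
  forall e. exists b. exists x1. (Q(e,e) & T(b) | ~T(x1))

forall e. exists b. exists x1. (Q(e,e) & T(b) | ~T(x1))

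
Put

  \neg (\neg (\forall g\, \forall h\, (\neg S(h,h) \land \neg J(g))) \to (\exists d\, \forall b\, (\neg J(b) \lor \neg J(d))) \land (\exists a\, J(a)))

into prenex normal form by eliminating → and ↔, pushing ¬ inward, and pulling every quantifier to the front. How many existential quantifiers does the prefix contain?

3

First replace A → B with ¬A ∨ B.
  \neg (\neg \neg (\forall g\, \forall h\, (\neg S(h,h) \land \neg J(g))) \lor (\exists d\, \forall b\, (\neg J(b) \lor \neg J(d))) \land (\exists a\, J(a)))
Push ¬ through the quantifiers and connectives to reach negation normal form:
  (\exists g\, \exists h\, (S(h,h) \lor J(g))) \land ((\forall d\, \exists b\, (J(b) \land J(d))) \lor (\forall a\, \neg J(a)))
Extract every quantifier outward, since the variables are now distinct and don't occur free across branches:
  \exists g\, \exists h\, \forall d\, \exists b\, \forall a\, ((S(h,h) \lor J(g)) \land (J(b) \land J(d) \lor \neg J(a)))
The prefix is \exists g \exists h \forall d \exists b \forall a: 2 universal, 3 existential.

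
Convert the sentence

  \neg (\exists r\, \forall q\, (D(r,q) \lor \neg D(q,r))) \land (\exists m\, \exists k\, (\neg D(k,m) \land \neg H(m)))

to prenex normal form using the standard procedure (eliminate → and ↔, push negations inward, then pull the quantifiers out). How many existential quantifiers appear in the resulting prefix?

3

Move each ¬ inward, flipping quantifiers it crosses:
  (\forall r\, \exists q\, (\neg D(r,q) \land D(q,r))) \land (\exists m\, \exists k\, (\neg D(k,m) \land \neg H(m)))
All bound variables are already distinct, so no renaming is needed.
Extract every quantifier outward, since the variables are now distinct and don't occur free across branches:
  \forall r\, \exists q\, \exists m\, \exists k\, (\neg D(r,q) \land D(q,r) \land \neg D(k,m) \land \neg H(m))
The prefix is \forall r \exists q \exists m \exists k: 1 universal, 3 existential.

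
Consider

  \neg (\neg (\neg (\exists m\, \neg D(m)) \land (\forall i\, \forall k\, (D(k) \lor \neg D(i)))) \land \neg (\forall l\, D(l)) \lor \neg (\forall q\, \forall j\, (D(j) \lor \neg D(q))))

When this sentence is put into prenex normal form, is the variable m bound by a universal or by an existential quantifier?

universal

Drive negations inward (¬∀x A ≡ ∃x ¬A, ¬∃x A ≡ ∀x ¬A, De Morgan for ∧/∨):
  ((\forall m\, D(m)) \land (\forall i\, \forall k\, (D(k) \lor \neg D(i))) \lor (\forall l\, D(l))) \land (\forall q\, \forall j\, (D(j) \lor \neg D(q)))
Pull the quantifiers to the front (each side's bound variable is not free in the other side):
  \forall m\, \forall i\, \forall k\, \forall l\, \forall q\, \forall j\, ((D(m) \land (D(k) \lor \neg D(i)) \lor D(l)) \land (D(j) \lor \neg D(q)))
The quantifier \exists m sits under an odd number of negations, so it flips to \forall m.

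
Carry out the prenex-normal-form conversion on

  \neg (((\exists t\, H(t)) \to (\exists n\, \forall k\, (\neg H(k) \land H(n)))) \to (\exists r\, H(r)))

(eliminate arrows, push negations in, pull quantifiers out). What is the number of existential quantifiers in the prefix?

1

Eliminate → and ↔ using ¬ and ∨.
  \neg (\neg (\neg (\exists t\, H(t)) \lor (\exists n\, \forall k\, (\neg H(k) \land H(n)))) \lor (\exists r\, H(r)))
Push ¬ through the quantifiers and connectives to reach negation normal form:
  ((\forall t\, \neg H(t)) \lor (\exists n\, \forall k\, (\neg H(k) \land H(n)))) \land (\forall r\, \neg H(r))
All bound variables are already distinct, so no renaming is needed.
Finally move all quantifiers to the prefix:
  \forall t\, \exists n\, \forall k\, \forall r\, ((\neg H(t) \lor \neg H(k) \land H(n)) \land \neg H(r))
The prefix is \forall t \exists n \forall k \forall r: 3 universal, 1 existential.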